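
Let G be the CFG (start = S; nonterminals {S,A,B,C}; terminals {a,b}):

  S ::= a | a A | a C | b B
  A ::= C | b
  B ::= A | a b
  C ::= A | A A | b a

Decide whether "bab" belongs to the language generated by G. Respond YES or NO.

Convert to CNF:
  S -> T0 B | T1 A | T1 C | a
  A -> A A | T0 T1 | b
  B -> A A | T0 T1 | T1 T0 | b
  C -> A A | T0 T1 | b
  T0 -> b
  T1 -> a

Fill CYK table bottom-up:
  cell(0,0) b: {A,B,C,T0}  orig:{A,B,C}
  cell(1,1) a: {S,T1}  orig:{S}
  cell(2,2) b: {A,B,C,T0}  orig:{A,B,C}
  cell(0,1) ba: {A,B,C}
  cell(1,2) ab: {B,S}
  cell(0,2) bab: {A,B,C,S}

S ∈ T[0,2] ⇒ YES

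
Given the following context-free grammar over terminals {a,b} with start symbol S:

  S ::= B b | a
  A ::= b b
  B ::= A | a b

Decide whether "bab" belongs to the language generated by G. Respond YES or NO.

CNF form of G:
  S -> B T0 | a
  A -> T0 T0
  B -> T0 T0 | T1 T0
  T0 -> b
  T1 -> a

CYK fill:
  [0..0]={T0}  "b"  orig:{}
  [1..1]={S,T1}  "a"  orig:{S}
  [2..2]={T0}  "b"  orig:{}
  [0..1]=∅  "ba"
  [1..2]={B}  "ab"
  [0..2]=∅  "bab"

S ∉ T[0,2] ⇒ NO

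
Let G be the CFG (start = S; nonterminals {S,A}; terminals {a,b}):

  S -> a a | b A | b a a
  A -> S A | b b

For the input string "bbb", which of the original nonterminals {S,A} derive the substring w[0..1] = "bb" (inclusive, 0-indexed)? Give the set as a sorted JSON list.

CNF form of G:
  S -> T0 A | T0 X2 | T1 T1
  A -> S A | T0 T0
  T0 -> b
  T1 -> a
  X2 -> T1 T1

CYK fill — only the sub-triangle for w[0..1]:
  T[0,0] 'b' = {T0}  orig:{}
  T[1,1] 'b' = {T0}  orig:{}
  T[0,1] 'bb' = {A}

Original NTs in T[0,1] deriving "bb": ["A"]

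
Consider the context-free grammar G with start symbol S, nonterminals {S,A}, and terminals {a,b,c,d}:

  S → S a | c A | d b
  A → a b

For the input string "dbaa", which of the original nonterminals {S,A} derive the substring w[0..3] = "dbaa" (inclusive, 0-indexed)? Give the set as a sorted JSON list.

Convert to CNF:
  S -> S T0 | T2 A | T3 T1
  A -> T0 T1
  T0 -> a
  T1 -> b
  T2 -> c
  T3 -> d

Fill CYK table bottom-up — only the sub-triangle for w[0..3]:
  [0..0]={T3}  "d"  orig:{}
  [1..1]={T1}  "b"  orig:{}
  [2..2]={T0}  "a"  orig:{}
  [3..3]={T0}  "a"  orig:{}
  [0..1]={S}  "db"
  [1..2]=∅  "ba"
  [2..3]=∅  "aa"
  [0..2]={S}  "dba"
  [1..3]=∅  "baa"
  [0..3]={S}  "dbaa"

Original NTs in T[0,3] deriving "dbaa": ["S"]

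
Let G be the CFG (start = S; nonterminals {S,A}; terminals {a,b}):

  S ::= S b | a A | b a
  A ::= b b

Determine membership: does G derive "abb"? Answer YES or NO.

Convert to CNF:
  S -> S T0 | T0 T1 | T1 A
  A -> T0 T0
  T0 -> b
  T1 -> a

CYK fill:
  T[0,0] 'a' = {T1}  orig:{}
  T[1,1] 'b' = {T0}  orig:{}
  T[2,2] 'b' = {T0}  orig:{}
  T[0,1] 'ab' = ∅
  T[1,2] 'bb' = {A}
  T[0,2] 'abb' = {S}

S ∈ T[0,2] ⇒ YES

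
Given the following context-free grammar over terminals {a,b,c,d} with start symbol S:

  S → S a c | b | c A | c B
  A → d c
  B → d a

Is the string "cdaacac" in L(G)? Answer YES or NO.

Convert to CNF:
  S -> S X3 | T1 A | T1 B | b
  A -> T0 T1
  B -> T0 T2
  T0 -> d
  T1 -> c
  T2 -> a
  X3 -> T2 T1

CYK table (by increasing span):
  T[0,0] 'c' = {T1}  orig:{}
  T[1,1] 'd' = {T0}  orig:{}
  T[2,2] 'a' = {T2}  orig:{}
  T[3,3] 'a' = {T2}  orig:{}
  T[4,4] 'c' = {T1}  orig:{}
  T[5,5] 'a' = {T2}  orig:{}
  T[6,6] 'c' = {T1}  orig:{}
  T[0,1] 'cd' = ∅
  T[1,2] 'da' = {B}
  T[2,3] 'aa' = ∅
  T[3,4] 'ac' = {X3}  orig:{}
  T[4,5] 'ca' = ∅
  T[5,6] 'ac' = {X3}  orig:{}
  T[0,2] 'cda' = {S}
  T[1,3] 'daa' = ∅
  T[2,4] 'aac' = ∅
  T[3,5] 'aca' = ∅
  T[4,6] 'cac' = ∅
  T[0,3] 'cdaa' = ∅
  T[1,4] 'daac' = ∅
  T[2,5] 'aaca' = ∅
  T[3,6] 'acac' = ∅
  T[0,4] 'cdaac' = {S}
  T[1,5] 'daaca' = ∅
  T[2,6] 'aacac' = ∅
  T[0,5] 'cdaaca' = ∅
  T[1,6] 'daacac' = ∅
  T[0,6] 'cdaacac' = {S}

S ∈ T[0,6] ⇒ YES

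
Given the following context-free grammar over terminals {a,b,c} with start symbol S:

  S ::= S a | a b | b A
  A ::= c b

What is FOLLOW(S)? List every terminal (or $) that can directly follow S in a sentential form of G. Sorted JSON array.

Compute FIRST by fixpoint:
[1]
  A via A→c b: +{c}
  S via S→a b: +{a}
  S via S→b A: +{b}
  FIRST[S]={a,b}  FIRST[A]={c}
[2] — fixpoint
  FIRST[S]={a,b}  FIRST[A]={c}

FOLLOW iteration:
initialize: $ ∈ FOLLOW(S)
[1]
  S→S a: FOLLOW(S) ⊇ FIRST(a) = {a}; new: +{a}
  S→b A: FOLLOW(A) ⊇ FOLLOW(S) ⊇ {$,a}; new: +{$,a}
  FOLLOW[S]={$,a}  FOLLOW[A]={$,a}
[2] (no change)
  FOLLOW[S]={$,a}  FOLLOW[A]={$,a}

FOLLOW(S) = ["$", "a"]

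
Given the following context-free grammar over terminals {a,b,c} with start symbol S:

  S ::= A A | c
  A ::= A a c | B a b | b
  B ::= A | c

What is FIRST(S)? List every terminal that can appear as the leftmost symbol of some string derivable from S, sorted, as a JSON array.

FIRST sets, iterate to fixpoint:
round 1:
  A via A→b: +{b}
  B via B→A: +{b}
  B via B→c: +{c}
  S via S→A A: +{b}
  S via S→c: +{c}
  S: {b,c}  A: {b}  B: {b,c}
round 2:
  A via A→B a b: +{c}
  S: {b,c}  A: {b,c}  B: {b,c}
round 3: (no change)
  S: {b,c}  A: {b,c}  B: {b,c}

FIRST(S) = ["b", "c"]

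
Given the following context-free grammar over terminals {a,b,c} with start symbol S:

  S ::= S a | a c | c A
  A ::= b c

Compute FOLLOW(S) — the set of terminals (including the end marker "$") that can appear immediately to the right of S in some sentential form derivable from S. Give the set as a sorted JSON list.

Compute FIRST by fixpoint:
[1]
  A via A→b c: +{b}
  S via S→a c: +{a}
  S via S→c A: +{c}
  FIRST(S)={a,c}  FIRST(A)={b}
[2] done
  FIRST(S)={a,c}  FIRST(A)={b}

Compute FOLLOW by fixpoint:
FOLLOW(S) := {$}
pass 1:
  S→S a: FOLLOW(S) ⊇ FIRST(a) = {a}; new: +{a}
  S→c A: FOLLOW(A) ⊇ FOLLOW(S) ⊇ {$,a}; new: +{$,a}
  FOLLOW[S]={$,a}  FOLLOW[A]={$,a}
pass 2: (no change)
  FOLLOW[S]={$,a}  FOLLOW[A]={$,a}

FOLLOW(S) = ["$", "a"]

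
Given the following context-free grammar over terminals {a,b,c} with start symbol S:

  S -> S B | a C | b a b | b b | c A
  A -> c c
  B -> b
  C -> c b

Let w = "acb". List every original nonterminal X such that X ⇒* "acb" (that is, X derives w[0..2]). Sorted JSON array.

Convert to CNF:
  S -> S B | T0 A | T1 T1 | T1 X3 | T2 C
  A -> T0 T0
  B -> b
  C -> T0 T1
  T0 -> c
  T1 -> b
  T2 -> a
  X3 -> T2 T1

CYK table (by increasing span) — only the sub-triangle for w[0..2]:
  cell(0,0) a: {T2}  orig:{}
  cell(1,1) c: {T0}  orig:{}
  cell(2,2) b: {B,T1}  orig:{B}
  cell(0,1) ac: ∅
  cell(1,2) cb: {C}
  cell(0,2) acb: {S}

Original NTs in T[0,2] deriving "acb": ["S"]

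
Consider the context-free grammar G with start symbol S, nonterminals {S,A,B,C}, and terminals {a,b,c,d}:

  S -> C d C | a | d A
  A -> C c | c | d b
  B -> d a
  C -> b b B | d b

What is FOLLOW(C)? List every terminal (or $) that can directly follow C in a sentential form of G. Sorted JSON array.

FIRST iteration:
pass 1:
  A via A→c: +{c}
  A via A→d b: +{d}
  B via B→d a: +{d}
  C via C→b b B: +{b}
  C via C→d b: +{d}
  S via S→C d C: +{b,d}
  S via S→a: +{a}
  FIRST[S]={a,b,d}  FIRST[A]={c,d}  FIRST[B]={d}  FIRST[C]={b,d}
pass 2:
  A via A→C c: +{b}
  FIRST[S]={a,b,d}  FIRST[A]={b,c,d}  FIRST[B]={d}  FIRST[C]={b,d}
pass 3: (no change)
  FIRST[S]={a,b,d}  FIRST[A]={b,c,d}  FIRST[B]={d}  FIRST[C]={b,d}

FOLLOW iteration:
seed FOLLOW(S) with $
[1]
  A→C c: FOLLOW(C) ⊇ FIRST(c) = {c}; new: +{c}
  C→b b B: FOLLOW(B) ⊇ FOLLOW(C) ⊇ {c}; new: +{c}
  S→C d C: FOLLOW(C) ⊇ FIRST(d) = {d}; new: +{d}
  S→C d C: FOLLOW(C) ⊇ FOLLOW(S) ⊇ {$}; new: +{$}
  S→d A: FOLLOW(A) ⊇ FOLLOW(S) ⊇ {$}; new: +{$}
  FOLLOW[S]={$}  FOLLOW[A]={$}  FOLLOW[B]={c}  FOLLOW[C]={$,c,d}
[2]
  C→b b B: FOLLOW(B) ⊇ FOLLOW(C) ⊇ {$,c,d}; new: +{$,d}
  FOLLOW[S]={$}  FOLLOW[A]={$}  FOLLOW[B]={$,c,d}  FOLLOW[C]={$,c,d}
[3] — fixpoint
  FOLLOW[S]={$}  FOLLOW[A]={$}  FOLLOW[B]={$,c,d}  FOLLOW[C]={$,c,d}

FOLLOW(C) = ["$", "c", "d"]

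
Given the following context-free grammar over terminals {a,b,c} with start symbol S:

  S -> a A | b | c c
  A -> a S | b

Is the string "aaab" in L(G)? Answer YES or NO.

CNF form of G:
  S -> T0 A | T1 T1 | b
  A -> T0 S | b
  T0 -> a
  T1 -> c

CYK fill:
  cell(0,0) a: {T0}  orig:{}
  cell(1,1) a: {T0}  orig:{}
  cell(2,2) a: {T0}  orig:{}
  cell(3,3) b: {A,S}
  cell(0,1) aa: ∅
  cell(1,2) aa: ∅
  cell(2,3) ab: {A,S}
  cell(0,2) aaa: ∅
  cell(1,3) aab: {A,S}
  cell(0,3) aaab: {A,S}

S ∈ T[0,3] ⇒ YES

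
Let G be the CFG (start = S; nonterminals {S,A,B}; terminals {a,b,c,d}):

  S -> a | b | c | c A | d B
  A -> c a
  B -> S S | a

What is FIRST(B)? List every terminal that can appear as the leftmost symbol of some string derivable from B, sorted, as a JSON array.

FIRST iteration:
iter 1:
  A via A→c a: +{c}
  B via B→a: +{a}
  S via S→a: +{a}
  S via S→b: +{b}
  S via S→c: +{c}
  S via S→d B: +{d}
  FIRST[S]={a,b,c,d}  FIRST[A]={c}  FIRST[B]={a}
iter 2:
  B via B→S S: +{b,c,d}
  FIRST[S]={a,b,c,d}  FIRST[A]={c}  FIRST[B]={a,b,c,d}
iter 3: (no change)
  FIRST[S]={a,b,c,d}  FIRST[A]={c}  FIRST[B]={a,b,c,d}

FIRST(B) = ["a", "b", "c", "d"]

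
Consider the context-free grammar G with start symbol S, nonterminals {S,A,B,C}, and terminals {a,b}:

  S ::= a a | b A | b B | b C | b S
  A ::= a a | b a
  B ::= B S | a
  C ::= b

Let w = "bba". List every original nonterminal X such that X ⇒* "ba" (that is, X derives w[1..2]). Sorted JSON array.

CNF form of G:
  S -> T0 T0 | T1 A | T1 B | T1 C | T1 S
  A -> T0 T0 | T1 T0
  B -> B S | a
  C -> b
  T0 -> a
  T1 -> b

CYK table (by increasing span) — only the sub-triangle for w[1..2]:
  cell(1,1) b: {C,T1}  orig:{C}
  cell(2,2) a: {B,T0}  orig:{B}
  cell(1,2) ba: {A,S}

Original NTs in T[1,2] deriving "ba": ["A", "S"]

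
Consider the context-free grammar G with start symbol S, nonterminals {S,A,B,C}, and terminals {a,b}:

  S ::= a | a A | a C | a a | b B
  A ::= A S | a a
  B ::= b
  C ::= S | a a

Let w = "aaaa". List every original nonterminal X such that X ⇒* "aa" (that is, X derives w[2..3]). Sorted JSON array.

CNF form of G:
  S -> T0 A | T0 C | T0 T0 | T1 B | a
  A -> A S | T0 T0
  B -> b
  C -> T0 A | T0 C | T0 T0 | T1 B | a
  T0 -> a
  T1 -> b

CYK fill, restricted to cells inside w[2..3]:
  T[2,2] 'a' = {C,S,T0}  orig:{C,S}
  T[3,3] 'a' = {C,S,T0}  orig:{C,S}
  T[2,3] 'aa' = {A,C,S}

Original NTs in T[2,3] deriving "aa": ["A", "C", "S"]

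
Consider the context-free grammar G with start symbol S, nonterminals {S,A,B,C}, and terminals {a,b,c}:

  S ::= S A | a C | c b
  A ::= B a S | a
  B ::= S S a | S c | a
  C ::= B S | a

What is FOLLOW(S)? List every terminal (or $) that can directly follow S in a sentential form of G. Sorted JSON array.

Compute FIRST by fixpoint:
iter 1:
  A via A→a: +{a}
  B via B→a: +{a}
  C via C→B S: +{a}
  S via S→a C: +{a}
  S via S→c b: +{c}
  FIRST(S)={a,c}  FIRST(A)={a}  FIRST(B)={a}  FIRST(C)={a}
iter 2:
  B via B→S S a: +{c}
  C via C→B S: +{c}
  FIRST(S)={a,c}  FIRST(A)={a}  FIRST(B)={a,c}  FIRST(C)={a,c}
iter 3:
  A via A→B a S: +{c}
  FIRST(S)={a,c}  FIRST(A)={a,c}  FIRST(B)={a,c}  FIRST(C)={a,c}
iter 4: (no change)
  FIRST(S)={a,c}  FIRST(A)={a,c}  FIRST(B)={a,c}  FIRST(C)={a,c}

FOLLOW sets:
seed FOLLOW(S) with $
round 1:
  A→B a S: FOLLOW(B) ⊇ FIRST(a) = {a}; new: +{a}
  B→S S a: FOLLOW(S) ⊇ FIRST(S) = {a,c}; new: +{a,c}
  C→B S: FOLLOW(B) ⊇ FIRST(S) = {a,c}; new: +{c}
  S→S A: FOLLOW(A) ⊇ FOLLOW(S) ⊇ {$,a,c}; new: +{$,a,c}
  S→a C: FOLLOW(C) ⊇ FOLLOW(S) ⊇ {$,a,c}; new: +{$,a,c}
  S: {$,a,c}  A: {$,a,c}  B: {a,c}  C: {$,a,c}
round 2: — fixpoint
  S: {$,a,c}  A: {$,a,c}  B: {a,c}  C: {$,a,c}

FOLLOW(S) = ["$", "a", "c"]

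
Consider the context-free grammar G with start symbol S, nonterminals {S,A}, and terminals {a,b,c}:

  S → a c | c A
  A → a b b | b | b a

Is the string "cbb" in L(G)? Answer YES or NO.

Convert to CNF:
  S -> T0 T2 | T2 A
  A -> T0 X3 | T1 T0 | b
  T0 -> a
  T1 -> b
  T2 -> c
  X3 -> T1 T1

CYK table (by increasing span):
  [0..0]={T2}  "c"  orig:{}
  [1..1]={A,T1}  "b"  orig:{A}
  [2..2]={A,T1}  "b"  orig:{A}
  [0..1]={S}  "cb"
  [1..2]={X3}  "bb"  orig:{}
  [0..2]=∅  "cbb"

S ∉ T[0,2] ⇒ NO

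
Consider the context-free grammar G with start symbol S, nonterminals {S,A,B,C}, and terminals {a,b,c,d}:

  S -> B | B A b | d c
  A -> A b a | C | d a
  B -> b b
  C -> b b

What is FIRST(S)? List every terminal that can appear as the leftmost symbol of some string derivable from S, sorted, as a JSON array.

FIRST iteration:
[1]
  A via A→d a: +{d}
  B via B→b b: +{b}
  C via C→b b: +{b}
  S via S→B: +{b}
  S via S→d c: +{d}
  FIRST(S)={b,d}  FIRST(A)={d}  FIRST(B)={b}  FIRST(C)={b}
[2]
  A via A→C: +{b}
  FIRST(S)={b,d}  FIRST(A)={b,d}  FIRST(B)={b}  FIRST(C)={b}
[3] — fixpoint
  FIRST(S)={b,d}  FIRST(A)={b,d}  FIRST(B)={b}  FIRST(C)={b}

FIRST(S) = ["b", "d"]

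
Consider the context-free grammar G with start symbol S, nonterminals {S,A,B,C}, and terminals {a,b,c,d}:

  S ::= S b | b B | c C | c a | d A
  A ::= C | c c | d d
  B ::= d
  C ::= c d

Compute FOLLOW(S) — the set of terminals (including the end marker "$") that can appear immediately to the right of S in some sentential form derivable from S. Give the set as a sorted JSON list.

Compute FIRST by fixpoint:
pass 1:
  A via A→c c: +{c}
  A via A→d d: +{d}
  B via B→d: +{d}
  C via C→c d: +{c}
  S via S→b B: +{b}
  S via S→c C: +{c}
  S via S→d A: +{d}
  FIRST[S]={b,c,d}  FIRST[A]={c,d}  FIRST[B]={d}  FIRST[C]={c}
pass 2: — fixpoint
  FIRST[S]={b,c,d}  FIRST[A]={c,d}  FIRST[B]={d}  FIRST[C]={c}

FOLLOW sets:
seed FOLLOW(S) with $
[1]
  S→S b: FOLLOW(S) ⊇ FIRST(b) = {b}; new: +{b}
  S→b B: FOLLOW(B) ⊇ FOLLOW(S) ⊇ {$,b}; new: +{$,b}
  S→c C: FOLLOW(C) ⊇ FOLLOW(S) ⊇ {$,b}; new: +{$,b}
  S→d A: FOLLOW(A) ⊇ FOLLOW(S) ⊇ {$,b}; new: +{$,b}
  FOLLOW[S]={$,b}  FOLLOW[A]={$,b}  FOLLOW[B]={$,b}  FOLLOW[C]={$,b}
[2] — fixpoint
  FOLLOW[S]={$,b}  FOLLOW[A]={$,b}  FOLLOW[B]={$,b}  FOLLOW[C]={$,b}

FOLLOW(S) = ["$", "b"]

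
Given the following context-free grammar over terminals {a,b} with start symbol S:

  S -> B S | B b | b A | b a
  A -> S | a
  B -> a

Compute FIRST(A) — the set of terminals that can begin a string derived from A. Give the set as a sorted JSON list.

Compute FIRST by fixpoint:
[1]
  A via A→a: +{a}
  B via B→a: +{a}
  S via S→B S: +{a}
  S via S→b A: +{b}
  S: {a,b}  A: {a}  B: {a}
[2]
  A via A→S: +{b}
  S: {a,b}  A: {a,b}  B: {a}
[3] done
  S: {a,b}  A: {a,b}  B: {a}

FIRST(A) = ["a", "b"]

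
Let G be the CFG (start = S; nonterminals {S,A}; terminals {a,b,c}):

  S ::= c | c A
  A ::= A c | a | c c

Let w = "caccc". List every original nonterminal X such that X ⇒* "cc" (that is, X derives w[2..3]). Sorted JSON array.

Convert to CNF:
  S -> T0 A | c
  A -> A T0 | T0 T0 | a
  T0 -> c

CYK fill (cells [i..j] with 2 ≤ i ≤ j ≤ 3 only):
  T[2,2] 'c' = {S,T0}  orig:{S}
  T[3,3] 'c' = {S,T0}  orig:{S}
  T[2,3] 'cc' = {A}

Original NTs in T[2,3] deriving "cc": ["A"]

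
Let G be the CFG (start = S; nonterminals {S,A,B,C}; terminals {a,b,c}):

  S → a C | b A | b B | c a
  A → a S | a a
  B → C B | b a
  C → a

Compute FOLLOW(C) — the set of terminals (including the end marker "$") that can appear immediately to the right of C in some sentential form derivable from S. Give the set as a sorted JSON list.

FIRST sets, iterate to fixpoint:
round 1:
  A via A→a S: +{a}
  B via B→b a: +{b}
  C via C→a: +{a}
  S via S→a C: +{a}
  S via S→b A: +{b}
  S via S→c a: +{c}
  S: {a,b,c}  A: {a}  B: {b}  C: {a}
round 2:
  B via B→C B: +{a}
  S: {a,b,c}  A: {a}  B: {a,b}  C: {a}
round 3: — fixpoint
  S: {a,b,c}  A: {a}  B: {a,b}  C: {a}

Compute FOLLOW by fixpoint:
seed FOLLOW(S) with $
pass 1:
  B→C B: FOLLOW(C) ⊇ FIRST(B) = {a,b}; new: +{a,b}
  S→a C: FOLLOW(C) ⊇ FOLLOW(S) ⊇ {$}; new: +{$}
  S→b A: FOLLOW(A) ⊇ FOLLOW(S) ⊇ {$}; new: +{$}
  S→b B: FOLLOW(B) ⊇ FOLLOW(S) ⊇ {$}; new: +{$}
  FOLLOW[S]={$}  FOLLOW[A]={$}  FOLLOW[B]={$}  FOLLOW[C]={$,a,b}
pass 2: done
  FOLLOW[S]={$}  FOLLOW[A]={$}  FOLLOW[B]={$}  FOLLOW[C]={$,a,b}

FOLLOW(C) = ["$", "a", "b"]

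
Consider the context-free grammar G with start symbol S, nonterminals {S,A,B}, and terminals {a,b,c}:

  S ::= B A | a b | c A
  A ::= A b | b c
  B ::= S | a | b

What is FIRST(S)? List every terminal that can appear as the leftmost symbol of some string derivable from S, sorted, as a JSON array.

FIRST sets, iterate to fixpoint:
iter 1:
  A via A→b c: +{b}
  B via B→a: +{a}
  B via B→b: +{b}
  S via S→B A: +{a,b}
  S via S→c A: +{c}
  FIRST[S]={a,b,c}  FIRST[A]={b}  FIRST[B]={a,b}
iter 2:
  B via B→S: +{c}
  FIRST[S]={a,b,c}  FIRST[A]={b}  FIRST[B]={a,b,c}
iter 3: (stable)
  FIRST[S]={a,b,c}  FIRST[A]={b}  FIRST[B]={a,b,c}

FIRST(S) = ["a", "b", "c"]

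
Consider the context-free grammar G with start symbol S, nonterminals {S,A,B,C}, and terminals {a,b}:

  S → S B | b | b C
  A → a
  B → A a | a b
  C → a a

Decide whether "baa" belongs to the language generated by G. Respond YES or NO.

Convert to CNF:
  S -> S B | T1 C | b
  A -> a
  B -> A T0 | T0 T1
  C -> T0 T0
  T0 -> a
  T1 -> b

CYK fill:
  T[0,0] 'b' = {S,T1}  orig:{S}
  T[1,1] 'a' = {A,T0}  orig:{A}
  T[2,2] 'a' = {A,T0}  orig:{A}
  T[0,1] 'ba' = ∅
  T[1,2] 'aa' = {B,C}
  T[0,2] 'baa' = {S}

S ∈ T[0,2] ⇒ YES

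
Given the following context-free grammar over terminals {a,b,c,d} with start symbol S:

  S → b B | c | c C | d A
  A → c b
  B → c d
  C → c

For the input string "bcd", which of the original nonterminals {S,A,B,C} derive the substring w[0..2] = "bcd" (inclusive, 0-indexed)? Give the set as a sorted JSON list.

Convert to CNF:
  S -> T0 C | T1 B | T2 A | c
  A -> T0 T1
  B -> T0 T2
  C -> c
  T0 -> c
  T1 -> b
  T2 -> d

CYK fill — only the sub-triangle for w[0..2]:
  T[0,0] 'b' = {T1}  orig:{}
  T[1,1] 'c' = {C,S,T0}  orig:{C,S}
  T[2,2] 'd' = {T2}  orig:{}
  T[0,1] 'bc' = ∅
  T[1,2] 'cd' = {B}
  T[0,2] 'bcd' = {S}

Original NTs in T[0,2] deriving "bcd": ["S"]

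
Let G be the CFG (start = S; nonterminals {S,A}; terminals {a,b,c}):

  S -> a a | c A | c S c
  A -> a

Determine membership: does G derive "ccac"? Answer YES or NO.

Convert to CNF:
  S -> T0 T0 | T1 A | T1 X2
  A -> a
  T0 -> a
  T1 -> c
  X2 -> S T1

CYK fill:
  cell(0,0) c: {T1}  orig:{}
  cell(1,1) c: {T1}  orig:{}
  cell(2,2) a: {A,T0}  orig:{A}
  cell(3,3) c: {T1}  orig:{}
  cell(0,1) cc: ∅
  cell(1,2) ca: {S}
  cell(2,3) ac: ∅
  cell(0,2) cca: ∅
  cell(1,3) cac: {X2}  orig:{}
  cell(0,3) ccac: {S}

S ∈ T[0,3] ⇒ YES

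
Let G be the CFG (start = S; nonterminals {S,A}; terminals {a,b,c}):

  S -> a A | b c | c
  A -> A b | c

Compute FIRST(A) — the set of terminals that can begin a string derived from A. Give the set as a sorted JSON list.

FIRST sets, iterate to fixpoint:
[1]
  A via A→c: +{c}
  S via S→a A: +{a}
  S via S→b c: +{b}
  S via S→c: +{c}
  FIRST[S]={a,b,c}  FIRST[A]={c}
[2] (no change)
  FIRST[S]={a,b,c}  FIRST[A]={c}

FIRST(A) = ["c"]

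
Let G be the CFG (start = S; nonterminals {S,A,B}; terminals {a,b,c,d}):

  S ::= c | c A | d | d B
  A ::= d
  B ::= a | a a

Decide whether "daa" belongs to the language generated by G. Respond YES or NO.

CNF form of G:
  S -> T1 A | T2 B | c | d
  A -> d
  B -> T0 T0 | a
  T0 -> a
  T1 -> c
  T2 -> d

CYK table (by increasing span):
  T[0,0] 'd' = {A,S,T2}  orig:{A,S}
  T[1,1] 'a' = {B,T0}  orig:{B}
  T[2,2] 'a' = {B,T0}  orig:{B}
  T[0,1] 'da' = {S}
  T[1,2] 'aa' = {B}
  T[0,2] 'daa' = {S}

S ∈ T[0,2] ⇒ YES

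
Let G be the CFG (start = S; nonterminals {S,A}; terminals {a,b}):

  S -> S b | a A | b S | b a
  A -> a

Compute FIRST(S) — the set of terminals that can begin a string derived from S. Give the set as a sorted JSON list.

FIRST sets, iterate to fixpoint:
pass 1:
  A via A→a: +{a}
  S via S→a A: +{a}
  S via S→b S: +{b}
  FIRST[S]={a,b}  FIRST[A]={a}
pass 2: — fixpoint
  FIRST[S]={a,b}  FIRST[A]={a}

FIRST(S) = ["a", "b"]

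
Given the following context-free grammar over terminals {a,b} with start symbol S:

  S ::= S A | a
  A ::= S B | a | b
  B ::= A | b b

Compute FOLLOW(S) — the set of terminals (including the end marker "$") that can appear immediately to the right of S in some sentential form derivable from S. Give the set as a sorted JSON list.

FIRST sets, iterate to fixpoint:
pass 1:
  A via A→a: +{a}
  A via A→b: +{b}
  B via B→A: +{a,b}
  S via S→a: +{a}
  FIRST(S)={a}  FIRST(A)={a,b}  FIRST(B)={a,b}
pass 2: (stable)
  FIRST(S)={a}  FIRST(A)={a,b}  FIRST(B)={a,b}

FOLLOW sets:
FOLLOW(S) := {$}
[1]
  A→S B: FOLLOW(S) ⊇ FIRST(B) = {a,b}; new: +{a,b}
  S→S A: FOLLOW(A) ⊇ FOLLOW(S) ⊇ {$,a,b}; new: +{$,a,b}
  S: {$,a,b}  A: {$,a,b}  B: {}
[2]
  A→S B: FOLLOW(B) ⊇ FOLLOW(A) ⊇ {$,a,b}; new: +{$,a,b}
  S: {$,a,b}  A: {$,a,b}  B: {$,a,b}
[3] (no change)
  S: {$,a,b}  A: {$,a,b}  B: {$,a,b}

FOLLOW(S) = ["$", "a", "b"]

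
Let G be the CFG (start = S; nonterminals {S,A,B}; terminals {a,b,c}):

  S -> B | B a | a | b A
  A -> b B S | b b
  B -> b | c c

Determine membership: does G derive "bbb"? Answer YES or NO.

Convert to CNF:
  S -> B T2 | T0 A | T1 T1 | a | b
  A -> T0 T0 | T0 X3
  B -> T1 T1 | b
  T0 -> b
  T1 -> c
  T2 -> a
  X3 -> B S

CYK table (by increasing span):
  T[0,0] 'b' = {B,S,T0}  orig:{B,S}
  T[1,1] 'b' = {B,S,T0}  orig:{B,S}
  T[2,2] 'b' = {B,S,T0}  orig:{B,S}
  T[0,1] 'bb' = {A,X3}  orig:{A}
  T[1,2] 'bb' = {A,X3}  orig:{A}
  T[0,2] 'bbb' = {A,S}

S ∈ T[0,2] ⇒ YES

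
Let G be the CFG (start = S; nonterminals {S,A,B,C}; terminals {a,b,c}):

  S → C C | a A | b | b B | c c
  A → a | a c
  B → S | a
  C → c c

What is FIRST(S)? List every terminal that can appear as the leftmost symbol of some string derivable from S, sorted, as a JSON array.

Compute FIRST by fixpoint:
[1]
  A via A→a: +{a}
  B via B→a: +{a}
  C via C→c c: +{c}
  S via S→C C: +{c}
  S via S→a A: +{a}
  S via S→b: +{b}
  S: {a,b,c}  A: {a}  B: {a}  C: {c}
[2]
  B via B→S: +{b,c}
  S: {a,b,c}  A: {a}  B: {a,b,c}  C: {c}
[3] (no change)
  S: {a,b,c}  A: {a}  B: {a,b,c}  C: {c}

FIRST(S) = ["a", "b", "c"]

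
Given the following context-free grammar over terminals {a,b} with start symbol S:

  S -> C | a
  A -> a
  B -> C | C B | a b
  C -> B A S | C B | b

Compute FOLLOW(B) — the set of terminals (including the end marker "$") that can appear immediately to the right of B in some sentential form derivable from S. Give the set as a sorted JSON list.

FIRST iteration:
iter 1:
  A via A→a: +{a}
  B via B→a b: +{a}
  C via C→B A S: +{a}
  C via C→b: +{b}
  S via S→C: +{a,b}
  FIRST(S)={a,b}  FIRST(A)={a}  FIRST(B)={a}  FIRST(C)={a,b}
iter 2:
  B via B→C: +{b}
  FIRST(S)={a,b}  FIRST(A)={a}  FIRST(B)={a,b}  FIRST(C)={a,b}
iter 3: (stable)
  FIRST(S)={a,b}  FIRST(A)={a}  FIRST(B)={a,b}  FIRST(C)={a,b}

FOLLOW sets:
seed FOLLOW(S) with $
pass 1:
  B→C B: FOLLOW(C) ⊇ FIRST(B) = {a,b}; new: +{a,b}
  C→B A S: FOLLOW(B) ⊇ FIRST(A) = {a}; new: +{a}
  C→B A S: FOLLOW(A) ⊇ FIRST(S) = {a,b}; new: +{a,b}
  C→B A S: FOLLOW(S) ⊇ FOLLOW(C) ⊇ {a,b}; new: +{a,b}
  C→C B: FOLLOW(B) ⊇ FOLLOW(C) ⊇ {a,b}; new: +{b}
  S→C: FOLLOW(C) ⊇ FOLLOW(S) ⊇ {$,a,b}; new: +{$}
  FOLLOW[S]={$,a,b}  FOLLOW[A]={a,b}  FOLLOW[B]={a,b}  FOLLOW[C]={$,a,b}
pass 2:
  C→C B: FOLLOW(B) ⊇ FOLLOW(C) ⊇ {$,a,b}; new: +{$}
  FOLLOW[S]={$,a,b}  FOLLOW[A]={a,b}  FOLLOW[B]={$,a,b}  FOLLOW[C]={$,a,b}
pass 3: done
  FOLLOW[S]={$,a,b}  FOLLOW[A]={a,b}  FOLLOW[B]={$,a,b}  FOLLOW[C]={$,a,b}

FOLLOW(B) = ["$", "a", "b"]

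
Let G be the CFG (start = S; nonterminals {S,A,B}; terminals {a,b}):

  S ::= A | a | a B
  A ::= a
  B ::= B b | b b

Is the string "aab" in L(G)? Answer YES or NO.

CNF form of G:
  S -> T1 B | a
  A -> a
  B -> B T0 | T0 T0
  T0 -> b
  T1 -> a

CYK fill:
  T[0,0] 'a' = {A,S,T1}  orig:{A,S}
  T[1,1] 'a' = {A,S,T1}  orig:{A,S}
  T[2,2] 'b' = {T0}  orig:{}
  T[0,1] 'aa' = ∅
  T[1,2] 'ab' = ∅
  T[0,2] 'aab' = ∅

S ∉ T[0,2] ⇒ NO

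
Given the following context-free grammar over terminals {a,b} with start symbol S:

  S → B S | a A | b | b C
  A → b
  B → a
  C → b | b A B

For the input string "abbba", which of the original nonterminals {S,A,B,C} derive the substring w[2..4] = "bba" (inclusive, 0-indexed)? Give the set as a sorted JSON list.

Convert to CNF:
  S -> B S | T0 C | T1 A | b
  A -> b
  B -> a
  C -> T0 X2 | b
  T0 -> b
  T1 -> a
  X2 -> A B

CYK table (by increasing span) (cells [i..j] with 2 ≤ i ≤ j ≤ 4 only):
  cell(2,2) b: {A,C,S,T0}  orig:{A,C,S}
  cell(3,3) b: {A,C,S,T0}  orig:{A,C,S}
  cell(4,4) a: {B,T1}  orig:{B}
  cell(2,3) bb: {S}
  cell(3,4) ba: {X2}  orig:{}
  cell(2,4) bba: {C}

Original NTs in T[2,4] deriving "bba": ["C"]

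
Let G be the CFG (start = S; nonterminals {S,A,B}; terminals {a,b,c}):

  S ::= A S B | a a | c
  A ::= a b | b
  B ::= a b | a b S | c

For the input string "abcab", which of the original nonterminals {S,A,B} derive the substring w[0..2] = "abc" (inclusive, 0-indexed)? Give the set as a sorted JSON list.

Convert to CNF:
  S -> A X3 | T0 T0 | c
  A -> T0 T1 | b
  B -> T0 T1 | T0 X2 | c
  T0 -> a
  T1 -> b
  X2 -> T1 S
  X3 -> S B

CYK fill — only the sub-triangle for w[0..2]:
  cell(0,0) a: {T0}  orig:{}
  cell(1,1) b: {A,T1}  orig:{A}
  cell(2,2) c: {B,S}
  cell(0,1) ab: {A,B}
  cell(1,2) bc: {X2}  orig:{}
  cell(0,2) abc: {B}

Original NTs in T[0,2] deriving "abc": ["B"]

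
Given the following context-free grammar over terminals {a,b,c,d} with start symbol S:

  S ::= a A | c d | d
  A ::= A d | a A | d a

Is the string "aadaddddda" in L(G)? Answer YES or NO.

Convert to CNF:
  S -> T1 A | T2 T0 | d
  A -> A T0 | T0 T1 | T1 A
  T0 -> d
  T1 -> a
  T2 -> c

CYK table (by increasing span):
  cell(0,0) a: {T1}  orig:{}
  cell(1,1) a: {T1}  orig:{}
  cell(2,2) d: {S,T0}  orig:{S}
  cell(3,3) a: {T1}  orig:{}
  cell(4,4) d: {S,T0}  orig:{S}
  cell(5,5) d: {S,T0}  orig:{S}
  cell(6,6) d: {S,T0}  orig:{S}
  cell(7,7) d: {S,T0}  orig:{S}
  cell(8,8) d: {S,T0}  orig:{S}
  cell(9,9) a: {T1}  orig:{}
  cell(0,1) aa: ∅
  cell(1,2) ad: ∅
  cell(2,3) da: {A}
  cell(3,4) ad: ∅
  cell(4,5) dd: ∅
  cell(5,6) dd: ∅
  cell(6,7) dd: ∅
  cell(7,8) dd: ∅
  cell(8,9) da: {A}
  cell(0,2) aad: ∅
  cell(1,3) ada: {A,S}
  cell(2,4) dad: {A}
  cell(3,5) add: ∅
  cell(4,6) ddd: ∅
  cell(5,7) ddd: ∅
  cell(6,8) ddd: ∅
  cell(7,9) dda: ∅
  cell(0,3) aada: {A,S}
  cell(1,4) adad: {A,S}
  cell(2,5) dadd: {A}
  cell(3,6) addd: ∅
  cell(4,7) dddd: ∅
  cell(5,8) dddd: ∅
  cell(6,9) ddda: ∅
  cell(0,4) aadad: {A,S}
  cell(1,5) adadd: {A,S}
  cell(2,6) daddd: {A}
  cell(3,7) adddd: ∅
  cell(4,8) ddddd: ∅
  cell(5,9) dddda: ∅
  cell(0,5) aadadd: {A,S}
  cell(1,6) adaddd: {A,S}
  cell(2,7) dadddd: {A}
  cell(3,8) addddd: ∅
  cell(4,9) ddddda: ∅
  cell(0,6) aadaddd: {A,S}
  cell(1,7) adadddd: {A,S}
  cell(2,8) daddddd: {A}
  cell(3,9) addddda: ∅
  cell(0,7) aadadddd: {A,S}
  cell(1,8) adaddddd: {A,S}
  cell(2,9) daddddda: ∅
  cell(0,8) aadaddddd: {A,S}
  cell(1,9) adaddddda: ∅
  cell(0,9) aadaddddda: ∅

S ∉ T[0,9] ⇒ NO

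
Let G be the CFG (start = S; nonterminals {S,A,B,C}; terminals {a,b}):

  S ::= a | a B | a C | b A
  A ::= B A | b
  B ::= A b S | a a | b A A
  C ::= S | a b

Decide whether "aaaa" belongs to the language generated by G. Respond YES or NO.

CNF form of G:
  S -> T0 A | T1 B | T1 C | a
  A -> B A | b
  B -> A X2 | T0 X3 | T1 T1
  C -> T0 A | T1 B | T1 C | T1 T0 | a
  T0 -> b
  T1 -> a
  X2 -> T0 S
  X3 -> A A

CYK fill:
  T[0,0] 'a' = {C,S,T1}  orig:{C,S}
  T[1,1] 'a' = {C,S,T1}  orig:{C,S}
  T[2,2] 'a' = {C,S,T1}  orig:{C,S}
  T[3,3] 'a' = {C,S,T1}  orig:{C,S}
  T[0,1] 'aa' = {B,C,S}
  T[1,2] 'aa' = {B,C,S}
  T[2,3] 'aa' = {B,C,S}
  T[0,2] 'aaa' = {C,S}
  T[1,3] 'aaa' = {C,S}
  T[0,3] 'aaaa' = {C,S}

S ∈ T[0,3] ⇒ YES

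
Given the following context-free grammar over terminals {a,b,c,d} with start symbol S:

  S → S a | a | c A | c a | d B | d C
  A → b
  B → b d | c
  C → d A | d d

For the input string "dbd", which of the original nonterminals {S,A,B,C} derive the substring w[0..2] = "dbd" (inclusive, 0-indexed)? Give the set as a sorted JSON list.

Convert to CNF:
  S -> S T2 | T1 B | T1 C | T3 A | T3 T2 | a
  A -> b
  B -> T0 T1 | c
  C -> T1 A | T1 T1
  T0 -> b
  T1 -> d
  T2 -> a
  T3 -> c

Fill CYK table bottom-up (cells [i..j] with 0 ≤ i ≤ j ≤ 2 only):
  T[0,0] 'd' = {T1}  orig:{}
  T[1,1] 'b' = {A,T0}  orig:{A}
  T[2,2] 'd' = {T1}  orig:{}
  T[0,1] 'db' = {C}
  T[1,2] 'bd' = {B}
  T[0,2] 'dbd' = {S}

Original NTs in T[0,2] deriving "dbd": ["S"]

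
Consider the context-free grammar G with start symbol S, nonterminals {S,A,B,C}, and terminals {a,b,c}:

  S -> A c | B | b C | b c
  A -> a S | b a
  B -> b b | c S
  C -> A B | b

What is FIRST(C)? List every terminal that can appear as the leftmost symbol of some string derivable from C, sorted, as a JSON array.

FIRST iteration:
round 1:
  A via A→a S: +{a}
  A via A→b a: +{b}
  B via B→b b: +{b}
  B via B→c S: +{c}
  C via C→A B: +{a,b}
  S via S→A c: +{a,b}
  S via S→B: +{c}
  FIRST(S)={a,b,c}  FIRST(A)={a,b}  FIRST(B)={b,c}  FIRST(C)={a,b}
round 2: (stable)
  FIRST(S)={a,b,c}  FIRST(A)={a,b}  FIRST(B)={b,c}  FIRST(C)={a,b}

FIRST(C) = ["a", "b"]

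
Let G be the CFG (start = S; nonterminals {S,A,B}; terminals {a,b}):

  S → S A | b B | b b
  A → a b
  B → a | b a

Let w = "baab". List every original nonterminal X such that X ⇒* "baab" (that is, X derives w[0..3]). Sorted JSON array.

CNF form of G:
  S -> S A | T1 B | T1 T1
  A -> T0 T1
  B -> T1 T0 | a
  T0 -> a
  T1 -> b

CYK table (by increasing span) — only the sub-triangle for w[0..3]:
  [0..0]={T1}  "b"  orig:{}
  [1..1]={B,T0}  "a"  orig:{B}
  [2..2]={B,T0}  "a"  orig:{B}
  [3..3]={T1}  "b"  orig:{}
  [0..1]={B,S}  "ba"
  [1..2]=∅  "aa"
  [2..3]={A}  "ab"
  [0..2]=∅  "baa"
  [1..3]=∅  "aab"
  [0..3]={S}  "baab"

Original NTs in T[0,3] deriving "baab": ["S"]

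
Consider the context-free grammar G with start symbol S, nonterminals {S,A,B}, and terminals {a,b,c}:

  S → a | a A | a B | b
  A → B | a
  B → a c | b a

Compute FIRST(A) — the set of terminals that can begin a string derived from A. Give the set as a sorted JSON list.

FIRST sets, iterate to fixpoint:
iter 1:
  A via A→a: +{a}
  B via B→a c: +{a}
  B via B→b a: +{b}
  S via S→a: +{a}
  S via S→b: +{b}
  S: {a,b}  A: {a}  B: {a,b}
iter 2:
  A via A→B: +{b}
  S: {a,b}  A: {a,b}  B: {a,b}
iter 3: done
  S: {a,b}  A: {a,b}  B: {a,b}

FIRST(A) = ["a", "b"]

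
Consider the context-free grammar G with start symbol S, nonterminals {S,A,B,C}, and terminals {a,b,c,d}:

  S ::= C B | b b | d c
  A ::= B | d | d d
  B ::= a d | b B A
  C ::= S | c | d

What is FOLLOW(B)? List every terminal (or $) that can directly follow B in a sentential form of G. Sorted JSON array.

Compute FIRST by fixpoint:
pass 1:
  A via A→d: +{d}
  B via B→a d: +{a}
  B via B→b B A: +{b}
  C via C→c: +{c}
  C via C→d: +{d}
  S via S→C B: +{c,d}
  S via S→b b: +{b}
  FIRST(S)={b,c,d}  FIRST(A)={d}  FIRST(B)={a,b}  FIRST(C)={c,d}
pass 2:
  A via A→B: +{a,b}
  C via C→S: +{b}
  FIRST(S)={b,c,d}  FIRST(A)={a,b,d}  FIRST(B)={a,b}  FIRST(C)={b,c,d}
pass 3: (no change)
  FIRST(S)={b,c,d}  FIRST(A)={a,b,d}  FIRST(B)={a,b}  FIRST(C)={b,c,d}

Compute FOLLOW by fixpoint:
seed FOLLOW(S) with $
round 1:
  B→b B A: FOLLOW(B) ⊇ FIRST(A) = {a,b,d}; new: +{a,b,d}
  B→b B A: FOLLOW(A) ⊇ FOLLOW(B) ⊇ {a,b,d}; new: +{a,b,d}
  S→C B: FOLLOW(C) ⊇ FIRST(B) = {a,b}; new: +{a,b}
  S→C B: FOLLOW(B) ⊇ FOLLOW(S) ⊇ {$}; new: +{$}
  S: {$}  A: {a,b,d}  B: {$,a,b,d}  C: {a,b}
round 2:
  B→b B A: FOLLOW(A) ⊇ FOLLOW(B) ⊇ {$,a,b,d}; new: +{$}
  C→S: FOLLOW(S) ⊇ FOLLOW(C) ⊇ {a,b}; new: +{a,b}
  S: {$,a,b}  A: {$,a,b,d}  B: {$,a,b,d}  C: {a,b}
round 3: (no change)
  S: {$,a,b}  A: {$,a,b,d}  B: {$,a,b,d}  C: {a,b}

FOLLOW(B) = ["$", "a", "b", "d"]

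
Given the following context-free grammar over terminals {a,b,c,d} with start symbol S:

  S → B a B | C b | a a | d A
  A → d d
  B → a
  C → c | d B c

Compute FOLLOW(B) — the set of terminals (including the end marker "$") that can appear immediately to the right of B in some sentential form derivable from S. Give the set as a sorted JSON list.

FIRST iteration:
[1]
  A via A→d d: +{d}
  B via B→a: +{a}
  C via C→c: +{c}
  C via C→d B c: +{d}
  S via S→B a B: +{a}
  S via S→C b: +{c,d}
  FIRST(S)={a,c,d}  FIRST(A)={d}  FIRST(B)={a}  FIRST(C)={c,d}
[2] — fixpoint
  FIRST(S)={a,c,d}  FIRST(A)={d}  FIRST(B)={a}  FIRST(C)={c,d}

FOLLOW sets:
seed FOLLOW(S) with $
pass 1:
  C→d B c: FOLLOW(B) ⊇ FIRST(c) = {c}; new: +{c}
  S→B a B: FOLLOW(B) ⊇ FIRST(a) = {a}; new: +{a}
  S→B a B: FOLLOW(B) ⊇ FOLLOW(S) ⊇ {$}; new: +{$}
  S→C b: FOLLOW(C) ⊇ FIRST(b) = {b}; new: +{b}
  S→d A: FOLLOW(A) ⊇ FOLLOW(S) ⊇ {$}; new: +{$}
  FOLLOW[S]={$}  FOLLOW[A]={$}  FOLLOW[B]={$,a,c}  FOLLOW[C]={b}
pass 2: (stable)
  FOLLOW[S]={$}  FOLLOW[A]={$}  FOLLOW[B]={$,a,c}  FOLLOW[C]={b}

FOLLOW(B) = ["$", "a", "c"]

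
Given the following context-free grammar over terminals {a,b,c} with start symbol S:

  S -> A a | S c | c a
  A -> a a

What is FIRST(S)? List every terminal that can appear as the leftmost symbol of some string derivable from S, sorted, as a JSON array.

FIRST sets, iterate to fixpoint:
pass 1:
  A via A→a a: +{a}
  S via S→A a: +{a}
  S via S→c a: +{c}
  S: {a,c}  A: {a}
pass 2: (stable)
  S: {a,c}  A: {a}

FIRST(S) = ["a", "c"]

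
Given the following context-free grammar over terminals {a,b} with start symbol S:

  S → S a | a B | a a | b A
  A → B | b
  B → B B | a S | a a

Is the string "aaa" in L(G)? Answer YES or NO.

Convert to CNF:
  S -> S T0 | T0 B | T0 T0 | T1 A
  A -> B B | T0 S | T0 T0 | b
  B -> B B | T0 S | T0 T0
  T0 -> a
  T1 -> b

CYK fill:
  [0..0]={T0}  "a"  orig:{}
  [1..1]={T0}  "a"  orig:{}
  [2..2]={T0}  "a"  orig:{}
  [0..1]={A,B,S}  "aa"
  [1..2]={A,B,S}  "aa"
  [0..2]={A,B,S}  "aaa"

S ∈ T[0,2] ⇒ YES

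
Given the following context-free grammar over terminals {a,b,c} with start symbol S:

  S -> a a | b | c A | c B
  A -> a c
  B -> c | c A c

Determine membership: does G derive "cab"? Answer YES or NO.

CNF form of G:
  S -> T0 T0 | T1 A | T1 B | b
  A -> T0 T1
  B -> T1 X2 | c
  T0 -> a
  T1 -> c
  X2 -> A T1

CYK table (by increasing span):
  T[0,0] 'c' = {B,T1}  orig:{B}
  T[1,1] 'a' = {T0}  orig:{}
  T[2,2] 'b' = {S}
  T[0,1] 'ca' = ∅
  T[1,2] 'ab' = ∅
  T[0,2] 'cab' = ∅

S ∉ T[0,2] ⇒ NO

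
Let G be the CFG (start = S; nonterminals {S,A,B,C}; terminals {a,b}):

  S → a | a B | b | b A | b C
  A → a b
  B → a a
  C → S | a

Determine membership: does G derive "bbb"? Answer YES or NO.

CNF form of G:
  S -> T0 B | T1 A | T1 C | a | b
  A -> T0 T1
  B -> T0 T0
  C -> T0 B | T1 A | T1 C | a | b
  T0 -> a
  T1 -> b

CYK table (by increasing span):
  cell(0,0) b: {C,S,T1}  orig:{C,S}
  cell(1,1) b: {C,S,T1}  orig:{C,S}
  cell(2,2) b: {C,S,T1}  orig:{C,S}
  cell(0,1) bb: {C,S}
  cell(1,2) bb: {C,S}
  cell(0,2) bbb: {C,S}

S ∈ T[0,2] ⇒ YES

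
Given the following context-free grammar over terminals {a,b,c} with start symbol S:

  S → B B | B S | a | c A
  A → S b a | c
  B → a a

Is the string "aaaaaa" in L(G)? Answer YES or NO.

Convert to CNF:
  S -> B B | B S | T2 A | a
  A -> S X3 | c
  B -> T1 T1
  T0 -> b
  T1 -> a
  T2 -> c
  X3 -> T0 T1

CYK table (by increasing span):
  cell(0,0) a: {S,T1}  orig:{S}
  cell(1,1) a: {S,T1}  orig:{S}
  cell(2,2) a: {S,T1}  orig:{S}
  cell(3,3) a: {S,T1}  orig:{S}
  cell(4,4) a: {S,T1}  orig:{S}
  cell(5,5) a: {S,T1}  orig:{S}
  cell(0,1) aa: {B}
  cell(1,2) aa: {B}
  cell(2,3) aa: {B}
  cell(3,4) aa: {B}
  cell(4,5) aa: {B}
  cell(0,2) aaa: {S}
  cell(1,3) aaa: {S}
  cell(2,4) aaa: {S}
  cell(3,5) aaa: {S}
  cell(0,3) aaaa: {S}
  cell(1,4) aaaa: {S}
  cell(2,5) aaaa: {S}
  cell(0,4) aaaaa: {S}
  cell(1,5) aaaaa: {S}
  cell(0,5) aaaaaa: {S}

S ∈ T[0,5] ⇒ YES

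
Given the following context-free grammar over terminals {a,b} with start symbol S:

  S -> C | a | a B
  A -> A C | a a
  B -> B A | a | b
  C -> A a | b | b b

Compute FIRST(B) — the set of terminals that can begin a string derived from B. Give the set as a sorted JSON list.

FIRST sets, iterate to fixpoint:
round 1:
  A via A→a a: +{a}
  B via B→a: +{a}
  B via B→b: +{b}
  C via C→A a: +{a}
  C via C→b: +{b}
  S via S→C: +{a,b}
  S: {a,b}  A: {a}  B: {a,b}  C: {a,b}
round 2: — fixpoint
  S: {a,b}  A: {a}  B: {a,b}  C: {a,b}

FIRST(B) = ["a", "b"]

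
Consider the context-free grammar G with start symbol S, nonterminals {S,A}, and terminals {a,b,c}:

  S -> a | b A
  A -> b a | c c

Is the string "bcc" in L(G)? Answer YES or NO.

Convert to CNF:
  S -> T0 A | a
  A -> T0 T1 | T2 T2
  T0 -> b
  T1 -> a
  T2 -> c

Fill CYK table bottom-up:
  T[0,0] 'b' = {T0}  orig:{}
  T[1,1] 'c' = {T2}  orig:{}
  T[2,2] 'c' = {T2}  orig:{}
  T[0,1] 'bc' = ∅
  T[1,2] 'cc' = {A}
  T[0,2] 'bcc' = {S}

S ∈ T[0,2] ⇒ YES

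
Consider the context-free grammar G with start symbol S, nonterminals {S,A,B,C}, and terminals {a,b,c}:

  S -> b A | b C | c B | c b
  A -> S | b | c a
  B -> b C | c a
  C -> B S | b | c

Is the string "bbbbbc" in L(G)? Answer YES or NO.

CNF form of G:
  S -> T0 A | T0 C | T1 B | T1 T0
  A -> T0 A | T0 C | T1 B | T1 T0 | T1 T2 | b
  B -> T0 C | T1 T2
  C -> B S | b | c
  T0 -> b
  T1 -> c
  T2 -> a

CYK table (by increasing span):
  cell(0,0) b: {A,C,T0}  orig:{A,C}
  cell(1,1) b: {A,C,T0}  orig:{A,C}
  cell(2,2) b: {A,C,T0}  orig:{A,C}
  cell(3,3) b: {A,C,T0}  orig:{A,C}
  cell(4,4) b: {A,C,T0}  orig:{A,C}
  cell(5,5) c: {C,T1}  orig:{C}
  cell(0,1) bb: {A,B,S}
  cell(1,2) bb: {A,B,S}
  cell(2,3) bb: {A,B,S}
  cell(3,4) bb: {A,B,S}
  cell(4,5) bc: {A,B,S}
  cell(0,2) bbb: {A,S}
  cell(1,3) bbb: {A,S}
  cell(2,4) bbb: {A,S}
  cell(3,5) bbc: {A,S}
  cell(0,3) bbbb: {A,C,S}
  cell(1,4) bbbb: {A,C,S}
  cell(2,5) bbbc: {A,C,S}
  cell(0,4) bbbbb: {A,B,C,S}
  cell(1,5) bbbbc: {A,B,C,S}
  cell(0,5) bbbbbc: {A,B,C,S}

S ∈ T[0,5] ⇒ YES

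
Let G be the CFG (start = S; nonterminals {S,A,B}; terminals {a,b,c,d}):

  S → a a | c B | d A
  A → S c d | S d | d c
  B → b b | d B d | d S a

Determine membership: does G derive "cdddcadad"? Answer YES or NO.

CNF form of G:
  S -> T0 B | T1 A | T3 T3
  A -> S T1 | S X4 | T1 T0
  B -> T1 X5 | T1 X6 | T2 T2
  T0 -> c
  T1 -> d
  T2 -> b
  T3 -> a
  X4 -> T0 T1
  X5 -> B T1
  X6 -> S T3

Fill CYK table bottom-up:
  [0..0]={T0}  "c"  orig:{}
  [1..1]={T1}  "d"  orig:{}
  [2..2]={T1}  "d"  orig:{}
  [3..3]={T1}  "d"  orig:{}
  [4..4]={T0}  "c"  orig:{}
  [5..5]={T3}  "a"  orig:{}
  [6..6]={T1}  "d"  orig:{}
  [7..7]={T3}  "a"  orig:{}
  [8..8]={T1}  "d"  orig:{}
  [0..1]={X4}  "cd"  orig:{}
  [1..2]=∅  "dd"
  [2..3]=∅  "dd"
  [3..4]={A}  "dc"
  [4..5]=∅  "ca"
  [5..6]=∅  "ad"
  [6..7]=∅  "da"
  [7..8]=∅  "ad"
  [0..2]=∅  "cdd"
  [1..3]=∅  "ddd"
  [2..4]={S}  "ddc"
  [3..5]=∅  "dca"
  [4..6]=∅  "cad"
  [5..7]=∅  "ada"
  [6..8]=∅  "dad"
  [0..3]=∅  "cddd"
  [1..4]=∅  "dddc"
  [2..5]={X6}  "ddca"  orig:{}
  [3..6]=∅  "dcad"
  [4..7]=∅  "cada"
  [5..8]=∅  "adad"
  [0..4]=∅  "cdddc"
  [1..5]={B}  "dddca"
  [2..6]=∅  "ddcad"
  [3..7]=∅  "dcada"
  [4..8]=∅  "cadad"
  [0..5]={S}  "cdddca"
  [1..6]={X5}  "dddcad"  orig:{}
  [2..7]=∅  "ddcada"
  [3..8]=∅  "dcadad"
  [0..6]={A}  "cdddcad"
  [1..7]=∅  "dddcada"
  [2..8]=∅  "ddcadad"
  [0..7]=∅  "cdddcada"
  [1..8]=∅  "dddcadad"
  [0..8]=∅  "cdddcadad"

S ∉ T[0,8] ⇒ NO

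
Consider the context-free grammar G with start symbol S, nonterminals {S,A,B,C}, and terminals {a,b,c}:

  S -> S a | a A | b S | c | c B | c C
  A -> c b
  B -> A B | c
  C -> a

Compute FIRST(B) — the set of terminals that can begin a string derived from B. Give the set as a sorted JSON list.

FIRST sets, iterate to fixpoint:
pass 1:
  A via A→c b: +{c}
  B via B→A B: +{c}
  C via C→a: +{a}
  S via S→a A: +{a}
  S via S→b S: +{b}
  S via S→c: +{c}
  S: {a,b,c}  A: {c}  B: {c}  C: {a}
pass 2: — fixpoint
  S: {a,b,c}  A: {c}  B: {c}  C: {a}

FIRST(B) = ["c"]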